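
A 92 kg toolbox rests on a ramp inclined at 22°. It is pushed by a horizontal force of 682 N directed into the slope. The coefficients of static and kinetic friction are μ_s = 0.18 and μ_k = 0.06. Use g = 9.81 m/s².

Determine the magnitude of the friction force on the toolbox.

The horizontal push has a component P sin θ into the surface, so N = m g cos θ + P sin θ = 836.8 + 255.5 = 1092 N.
Parallel to the incline: P cos θ − m g sin θ = 632.3 − 338.1 = 294.2 N; the friction needed to balance this is 294.2 N acting down the slope.
The limit of static friction is μ_s N = 196.6 N.
The required 294.2 N exceeds the static limit, so the toolbox slides up-slope and f = μ_k N = 0.06×1092 = 65.5 N.

f ≈ 65.5 N (down the incline)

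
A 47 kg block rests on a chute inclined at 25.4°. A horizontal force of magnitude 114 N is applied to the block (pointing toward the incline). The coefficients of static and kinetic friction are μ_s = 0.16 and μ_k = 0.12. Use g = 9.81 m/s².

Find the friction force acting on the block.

The horizontal push has a component P sin θ into the surface, so N = m g cos θ + P sin θ = 416.5 + 48.9 = 465.4 N.
Along the incline, the net driving force (taking up-slope positive) is P cos θ − m g sin θ = 103 − 197.8 = -94.79 N, so equilibrium requires friction f = 94.79 N (up-slope).
Maximum static friction: μ_s N = 0.16 × 465.4 = 74.46 N.
The required 94.79 N exceeds the static limit, so the block slides down-slope and f = μ_k N = 0.12×465.4 = 55.8 N.

f ≈ 55.8 N (up the incline)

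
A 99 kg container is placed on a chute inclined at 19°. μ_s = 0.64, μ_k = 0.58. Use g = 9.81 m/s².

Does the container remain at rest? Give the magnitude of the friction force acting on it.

f ≈ 316 N

N = m g cos θ = 918 N.
Down-slope weight component: m g sin θ = 316 N.
μ_s N = 588 N.
316 ≤ 588 N, so it stays put; friction = 316 N.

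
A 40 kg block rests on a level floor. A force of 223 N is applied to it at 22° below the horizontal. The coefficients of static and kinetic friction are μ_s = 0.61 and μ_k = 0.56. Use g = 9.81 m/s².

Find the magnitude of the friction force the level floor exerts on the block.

The vertical component of P adds to the normal force: N = m g + P sin α = 392.4 + 83.54 = 475.9 N.
Horizontally, friction must balance P cos α = 206.8 N.
μ_s N = 0.61 × 475.9 = 290.3 N.
Since 206.8 N does not exceed the limit, the block stays at rest and f = 207 N.

f ≈ 207 N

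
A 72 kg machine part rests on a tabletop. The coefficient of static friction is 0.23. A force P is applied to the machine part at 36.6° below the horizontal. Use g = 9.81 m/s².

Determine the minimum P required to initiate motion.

P ≈ 244 N

N = m g + P sin α (the push presses the machine part into the tabletop).
At impending slip, P cos α = μ_s N = μ_s (m g + P sin α).
Solving: P (cos α − μ_s sin α) = μ_s m g → P = 0.23×706/(cos 36.6° − 0.23 sin 36.6°) = 162/0.6657 = 244 N.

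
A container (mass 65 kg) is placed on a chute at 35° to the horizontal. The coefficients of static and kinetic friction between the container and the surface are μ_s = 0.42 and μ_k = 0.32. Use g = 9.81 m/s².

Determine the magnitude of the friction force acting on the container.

f ≈ 167 N (up the incline)

The normal reaction is N = m g cos θ = 522.3 N.
Along the slope the weight component is m g sin θ = 365.7 N; friction must supply exactly this, acting up-slope.
Maximum static friction available: μ_s N = 0.42 × 522.3 = 219.4 N.
|365.7| exceeds 219.4 N, so the container slips down-slope; friction is kinetic, f = μ_k N = 0.32×522.3 = 167 N.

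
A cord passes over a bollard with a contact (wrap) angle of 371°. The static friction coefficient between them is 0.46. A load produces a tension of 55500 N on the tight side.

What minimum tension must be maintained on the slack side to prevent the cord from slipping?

Capstan equation at impending slip: T_tight/T_slack = e^{μβ}.
β = 371° = 6.475 rad; e^{μβ} = e^{0.46×6.475} = 19.66.
T_slack = T_tight / e^{μβ} = 55500 / 19.66 = 2820 N.

T_min ≈ 2820 N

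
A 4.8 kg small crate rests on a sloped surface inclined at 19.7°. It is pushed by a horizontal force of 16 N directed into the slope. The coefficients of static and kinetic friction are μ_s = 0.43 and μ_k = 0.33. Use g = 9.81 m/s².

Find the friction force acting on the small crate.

Normal direction: N = m g cos θ + P sin θ = 49.73 N.
Along the incline, the net driving force (taking up-slope positive) is P cos θ − m g sin θ = 15.06 − 15.87 = -0.8096 N, so equilibrium requires friction f = 0.8096 N (up-slope).
The limit of static friction is μ_s N = 21.38 N.
Since 0.8096 N is within the 21.38 N limit, the small crate stays put and friction is exactly 0.81 N.

f ≈ 0.81 N (up the incline)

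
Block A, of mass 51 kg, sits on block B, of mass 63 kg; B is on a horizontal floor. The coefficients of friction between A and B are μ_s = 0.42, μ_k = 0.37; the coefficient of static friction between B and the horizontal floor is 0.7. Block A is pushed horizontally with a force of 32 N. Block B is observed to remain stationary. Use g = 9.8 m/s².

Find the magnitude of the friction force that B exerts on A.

Between the blocks, N₁ = m_A g = 499.8 N.
Maximum static friction on A from B: μ_s N₁ = 0.42×499.8 = 209.9 N.
P = 32 N is within that limit, so A and B move together (both at rest); the A–B friction is simply f₁ = P = 32 N.
B experiences an equal 32 N forward from A (third law). B is in equilibrium, so the floor supplies f₂ = 32 N of static friction (limit μ_s(m_A+m_B)g = 782 N, not exceeded).

f ≈ 32 N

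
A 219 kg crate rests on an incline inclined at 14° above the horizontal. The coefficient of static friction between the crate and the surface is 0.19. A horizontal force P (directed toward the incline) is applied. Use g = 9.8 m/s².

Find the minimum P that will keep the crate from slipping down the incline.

The crate tends to slide down (tan θ > μ_s), so at the point of impending slip friction acts up-slope at its limit: f = μ_s N.
Perpendicular to the incline: N = m g cos θ + P sin θ.
Along the incline: P cos θ + μ_s N = m g sin θ, i.e. P cos θ + μ_s (m g cos θ + P sin θ) = m g sin θ.
Solving, P (cos θ + μ_s sin θ) = m g (sin θ − μ_s cos θ), so P = 2150×0.05757/1.016 = 122 N.

P_min ≈ 122 N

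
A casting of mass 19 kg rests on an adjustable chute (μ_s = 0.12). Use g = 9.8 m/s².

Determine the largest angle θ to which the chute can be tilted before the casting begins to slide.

At the slip threshold, m g sin θ = μ_s · m g cos θ, so tan θ = μ_s.
θ_max = arctan(0.12) = 6.84°.

θ_max ≈ 6.84°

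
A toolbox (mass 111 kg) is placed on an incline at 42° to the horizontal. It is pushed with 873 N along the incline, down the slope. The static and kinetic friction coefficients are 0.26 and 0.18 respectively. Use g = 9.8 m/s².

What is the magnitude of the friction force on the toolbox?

Normal force: N = m g cos θ = 111 × 9.8 × cos 42° = 808.4 N.
The friction needed for equilibrium is m g sin θ + P = 727.9 + 873 = 1601 N, measured positive up-slope.
Maximum static friction available: μ_s N = 0.26 × 808.4 = 210.2 N.
|1601| exceeds 210.2 N, so the toolbox slips down-slope; friction is kinetic, f = μ_k N = 0.18×808.4 = 146 N.

f ≈ 146 N (up the incline)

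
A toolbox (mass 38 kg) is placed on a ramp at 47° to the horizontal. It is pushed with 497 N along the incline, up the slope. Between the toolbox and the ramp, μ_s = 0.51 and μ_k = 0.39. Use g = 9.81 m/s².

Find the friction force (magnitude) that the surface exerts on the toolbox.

f ≈ 99.2 N (down the incline)

The normal reaction is N = m g cos θ = 254.2 N.
The friction needed for equilibrium is m g sin θ − P = 272.6 − 497 = -224.4 N, measured positive up-slope.
Static friction can supply at most μ_s N = 129.7 N.
|-224.4| exceeds 129.7 N, so the toolbox slips up-slope; friction is kinetic, f = μ_k N = 0.39×254.2 = 99.2 N.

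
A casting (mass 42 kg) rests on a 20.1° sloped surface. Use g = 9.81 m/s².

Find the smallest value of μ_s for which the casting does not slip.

At the slip threshold m g sin θ = μ_s m g cos θ, so μ_s,min = tan θ.
μ_s,min = tan 20.1° = 0.366.

μ_s,min ≈ 0.366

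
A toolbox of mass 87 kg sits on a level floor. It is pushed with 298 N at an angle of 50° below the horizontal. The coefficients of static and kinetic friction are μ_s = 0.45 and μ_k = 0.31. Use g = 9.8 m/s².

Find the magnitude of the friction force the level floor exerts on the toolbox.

f ≈ 192 N

The vertical component of P adds to the normal force: N = m g + P sin α = 852.6 + 228.3 = 1081 N.
For equilibrium, f = P cos α = 298×cos 50° = 191.6 N.
μ_s N = 0.45 × 1081 = 486.4 N.
191.6 ≤ 486.4 N → static; friction equals the required 192 N.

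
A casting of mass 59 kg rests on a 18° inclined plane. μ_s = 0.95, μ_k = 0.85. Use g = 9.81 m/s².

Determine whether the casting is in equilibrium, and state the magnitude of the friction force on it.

f ≈ 179 N

N = m g cos θ = 550 N.
Down-slope weight component: m g sin θ = 179 N.
μ_s N = 523 N.
179 ≤ 523 N, so it stays put; friction = 179 N.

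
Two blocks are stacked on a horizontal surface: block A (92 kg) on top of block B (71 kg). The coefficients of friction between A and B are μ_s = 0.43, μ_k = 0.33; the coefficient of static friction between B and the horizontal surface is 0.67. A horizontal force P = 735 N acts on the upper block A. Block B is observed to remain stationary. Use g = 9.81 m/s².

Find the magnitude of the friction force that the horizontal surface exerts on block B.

Between the blocks, N₁ = m_A g = 902.5 N.
Maximum static friction on A from B: μ_s N₁ = 0.43×902.5 = 388.1 N.
P = 735 N exceeds that limit, so A slips over B and the interface friction becomes kinetic: f₁ = μ_k N₁ = 0.33×902.5 = 298 N.
B experiences an equal 298 N forward from A (third law). B is in equilibrium, so the floor supplies f₂ = 298 N of static friction (limit μ_s(m_A+m_B)g = 1071 N, not exceeded).

f ≈ 298 N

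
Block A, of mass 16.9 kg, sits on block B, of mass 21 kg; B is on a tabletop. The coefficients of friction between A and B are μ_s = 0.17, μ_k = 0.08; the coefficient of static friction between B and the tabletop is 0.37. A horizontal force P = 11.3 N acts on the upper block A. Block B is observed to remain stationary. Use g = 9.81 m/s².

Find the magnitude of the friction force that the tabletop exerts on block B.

f ≈ 11.3 N

The normal force B exerts on A is simply A's weight, N₁ = 165.8 N.
So the A–B interface can sustain at most μ_s N₁ = 28.18 N of static friction.
Since P = 11.3 N ≤ 28.18 N, A does not slip on B; friction on A equals P = 11.3 N.
By Newton's third law B feels 11.3 N forward from A. With B stationary, the floor's static friction on B balances it: f₂ = 11.3 N (well within μ_s(m_A+m_B)g = 137.6 N).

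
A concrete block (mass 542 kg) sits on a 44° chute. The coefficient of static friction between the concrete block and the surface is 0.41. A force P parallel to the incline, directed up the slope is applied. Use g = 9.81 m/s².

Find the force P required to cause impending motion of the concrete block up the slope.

P ≈ 5260 N

At impending motion up the slope, friction acts down-slope at its limit: f = μ_s N.
P is parallel to the surface, so N = m g cos θ = 3820 N.
Along the incline: P = m g sin θ + μ_s N = 3690 + 0.41×3820 = 5260 N.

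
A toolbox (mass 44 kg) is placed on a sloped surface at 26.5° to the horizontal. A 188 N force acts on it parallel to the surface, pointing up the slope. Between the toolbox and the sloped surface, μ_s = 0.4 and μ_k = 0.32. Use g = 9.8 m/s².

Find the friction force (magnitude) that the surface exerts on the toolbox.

Perpendicular to the surface, N = m g cos θ = 44·9.8·cos 26.5° = 385.9 N.
Parallel to the incline, ΣF = 0 gives f = m g sin θ − P = 192.4 − 188 = 4.4 N (up-slope positive).
Maximum static friction available: μ_s N = 0.4 × 385.9 = 154.4 N.
Since |4.4| ≤ 154.4 N, the toolbox remains in static equilibrium and friction takes exactly the required value.

f ≈ 4.4 N (up the incline)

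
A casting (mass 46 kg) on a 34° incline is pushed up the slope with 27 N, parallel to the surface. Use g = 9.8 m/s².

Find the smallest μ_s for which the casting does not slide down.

N = m g cos θ = 373.7 N.
Friction must make up the shortfall along the incline: f = m g sin θ − P = 252.1 − 27 = 225.1 N.
At the threshold f = μ_s N, so μ_s,min = 225.1/373.7 = 0.602.

μ_s,min ≈ 0.602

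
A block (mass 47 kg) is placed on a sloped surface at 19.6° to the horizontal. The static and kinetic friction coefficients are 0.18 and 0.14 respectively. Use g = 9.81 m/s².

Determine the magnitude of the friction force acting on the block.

Normal force: N = m g cos θ = 47 × 9.81 × cos 19.6° = 434.4 N.
Along the slope the weight component is m g sin θ = 154.7 N; friction must supply exactly this, acting up-slope.
The static-friction ceiling is μ_s N = 0.18 × 434.4 = 78.18 N.
|154.7| exceeds 78.18 N, so the block slips down-slope; friction is kinetic, f = μ_k N = 0.14×434.4 = 60.8 N.

f ≈ 60.8 N (up the incline)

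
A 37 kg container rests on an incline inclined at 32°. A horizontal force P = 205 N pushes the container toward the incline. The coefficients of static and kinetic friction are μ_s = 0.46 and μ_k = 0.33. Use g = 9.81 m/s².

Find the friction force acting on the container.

f ≈ 18.5 N (up the incline)

Normal direction: N = m g cos θ + P sin θ = 416.4 N.
Parallel to the incline: P cos θ − m g sin θ = 173.8 − 192.3 = -18.49 N; the friction needed to balance this is 18.49 N acting up the slope.
The limit of static friction is μ_s N = 191.6 N.
Since 18.49 N is within the 191.6 N limit, the container stays put and friction is exactly 18.5 N.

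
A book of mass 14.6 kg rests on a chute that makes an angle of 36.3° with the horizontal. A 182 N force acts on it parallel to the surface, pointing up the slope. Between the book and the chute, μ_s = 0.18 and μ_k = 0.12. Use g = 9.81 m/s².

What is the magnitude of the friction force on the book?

The normal reaction is N = m g cos θ = 115.4 N.
The friction needed for equilibrium is m g sin θ − P = 84.79 − 182 = -97.21 N, measured positive up-slope.
Static friction can supply at most μ_s N = 20.78 N.
Since |-97.21| > 20.78 N, static friction cannot hold it; the book slides up the incline and kinetic friction applies: f = μ_k N = 0.12 × 115.4 = 13.9 N.

f ≈ 13.9 N (down the incline)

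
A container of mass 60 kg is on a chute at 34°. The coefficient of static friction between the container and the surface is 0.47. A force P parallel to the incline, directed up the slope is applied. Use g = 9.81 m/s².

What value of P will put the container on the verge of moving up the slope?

P ≈ 558 N

At impending motion up the slope, friction acts down-slope at its limit: f = μ_s N.
P is parallel to the surface, so N = m g cos θ = 488 N.
Along the incline: P = m g sin θ + μ_s N = 329 + 0.47×488 = 558 N.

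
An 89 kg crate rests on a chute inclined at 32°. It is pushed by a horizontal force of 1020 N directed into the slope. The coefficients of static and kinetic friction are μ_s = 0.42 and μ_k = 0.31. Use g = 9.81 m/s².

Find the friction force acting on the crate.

Normal direction: N = m g cos θ + P sin θ = 1281 N.
Along the incline, the net driving force (taking up-slope positive) is P cos θ − m g sin θ = 865 − 462.7 = 402.3 N, so equilibrium requires friction f = -402.3 N (down-slope).
Maximum static friction: μ_s N = 0.42 × 1281 = 538 N.
Since 402.3 N is within the 538 N limit, the crate stays put and friction is exactly 402 N.

f ≈ 402 N (down the incline)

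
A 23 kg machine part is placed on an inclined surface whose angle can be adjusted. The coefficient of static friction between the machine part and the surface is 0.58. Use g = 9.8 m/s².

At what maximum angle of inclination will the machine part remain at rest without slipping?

θ_max ≈ 30.1°

At the slip threshold, m g sin θ = μ_s · m g cos θ, so tan θ = μ_s.
θ_max = arctan(0.58) = 30.1°.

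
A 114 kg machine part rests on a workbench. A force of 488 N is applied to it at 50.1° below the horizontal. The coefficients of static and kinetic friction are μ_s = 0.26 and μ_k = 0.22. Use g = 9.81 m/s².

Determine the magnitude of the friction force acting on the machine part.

Vertical equilibrium gives N = m g + P sin α = 1493 N.
For equilibrium, f = P cos α = 488×cos 50.1° = 313 N.
μ_s N = 0.26 × 1493 = 388.1 N.
Since 313 N does not exceed the limit, the machine part stays at rest and f = 313 N.

f ≈ 313 N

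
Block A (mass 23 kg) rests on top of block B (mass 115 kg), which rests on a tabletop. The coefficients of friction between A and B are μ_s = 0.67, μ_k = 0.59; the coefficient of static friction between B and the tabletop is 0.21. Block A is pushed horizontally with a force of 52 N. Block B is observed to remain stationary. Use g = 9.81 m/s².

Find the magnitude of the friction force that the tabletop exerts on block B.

f ≈ 52 N

Normal force at the A–B interface: N₁ = m_A g = 225.6 N.
Maximum static friction on A from B: μ_s N₁ = 0.67×225.6 = 151.2 N.
Since P = 52 N ≤ 151.2 N, A does not slip on B; friction on A equals P = 52 N.
B experiences an equal 52 N forward from A (third law). B is in equilibrium, so the floor supplies f₂ = 52 N of static friction (limit μ_s(m_A+m_B)g = 284.3 N, not exceeded).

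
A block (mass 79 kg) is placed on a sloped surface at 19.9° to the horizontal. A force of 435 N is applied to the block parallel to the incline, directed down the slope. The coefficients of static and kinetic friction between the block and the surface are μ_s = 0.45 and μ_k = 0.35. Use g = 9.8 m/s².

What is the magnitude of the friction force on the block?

Perpendicular to the surface, N = m g cos θ = 79·9.8·cos 19.9° = 728 N.
Parallel to the incline, ΣF = 0 gives f = m g sin θ + P = 263.5 + 435 = 698.5 N (up-slope positive).
Maximum static friction available: μ_s N = 0.45 × 728 = 327.6 N.
|698.5| exceeds 327.6 N, so the block slips down-slope; friction is kinetic, f = μ_k N = 0.35×728 = 255 N.

f ≈ 255 N (up the incline)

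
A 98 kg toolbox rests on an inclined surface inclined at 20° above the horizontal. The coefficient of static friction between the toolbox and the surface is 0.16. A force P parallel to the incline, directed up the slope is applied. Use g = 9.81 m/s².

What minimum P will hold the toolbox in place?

The toolbox tends to slide down (tan θ > μ_s), so at the point of impending slip friction acts up-slope at its limit: f = μ_s N.
P is parallel to the surface, so N = m g cos θ = 903 N.
Along the incline: P + μ_s N = m g sin θ, so P = 329 − 0.16×903 = 184 N.

P_min ≈ 184 N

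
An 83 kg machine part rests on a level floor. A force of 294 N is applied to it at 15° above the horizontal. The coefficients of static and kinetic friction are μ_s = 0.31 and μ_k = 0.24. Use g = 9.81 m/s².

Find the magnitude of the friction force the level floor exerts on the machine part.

f ≈ 177 N

N = m g − P sin α = 814.2 − 294×sin 15° = 738.1 N.
For equilibrium, f = P cos α = 294×cos 15° = 284 N.
μ_s N = 0.31 × 738.1 = 228.8 N.
The required friction exceeds μ_s N, so the machine part moves and f = μ_k N = 177 N.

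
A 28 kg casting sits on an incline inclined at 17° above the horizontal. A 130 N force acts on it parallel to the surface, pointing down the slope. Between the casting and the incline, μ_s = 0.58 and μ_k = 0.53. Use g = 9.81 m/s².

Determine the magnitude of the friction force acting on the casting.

Normal force: N = m g cos θ = 28 × 9.81 × cos 17° = 262.7 N.
For equilibrium along the incline the friction force must supply f = m g sin θ + P = 80.31 + 130 = 210.3 N (positive meaning up-slope).
The static-friction ceiling is μ_s N = 0.58 × 262.7 = 152.4 N.
|210.3| exceeds 152.4 N, so the casting slips down-slope; friction is kinetic, f = μ_k N = 0.53×262.7 = 139 N.

f ≈ 139 N (up the incline)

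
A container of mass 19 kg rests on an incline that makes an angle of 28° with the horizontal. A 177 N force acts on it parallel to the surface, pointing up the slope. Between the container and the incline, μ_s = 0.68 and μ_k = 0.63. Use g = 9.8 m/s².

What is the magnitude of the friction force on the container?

Perpendicular to the surface, N = m g cos θ = 19·9.8·cos 28° = 164.4 N.
The friction needed for equilibrium is m g sin θ − P = 87.42 − 177 = -89.58 N, measured positive up-slope.
Static friction can supply at most μ_s N = 111.8 N.
Since |-89.58| ≤ 111.8 N, the container remains in static equilibrium and friction takes exactly the required value.

f ≈ 89.6 N (down the incline)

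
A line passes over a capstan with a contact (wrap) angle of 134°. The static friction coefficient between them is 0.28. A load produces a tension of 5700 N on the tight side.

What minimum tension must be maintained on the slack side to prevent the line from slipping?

Capstan equation at impending slip: T_tight/T_slack = e^{μβ}.
β = 134° = 2.339 rad; e^{μβ} = e^{0.28×2.339} = 1.925.
T_slack = T_tight / e^{μβ} = 5700 / 1.925 = 2960 N.

T_min ≈ 2960 N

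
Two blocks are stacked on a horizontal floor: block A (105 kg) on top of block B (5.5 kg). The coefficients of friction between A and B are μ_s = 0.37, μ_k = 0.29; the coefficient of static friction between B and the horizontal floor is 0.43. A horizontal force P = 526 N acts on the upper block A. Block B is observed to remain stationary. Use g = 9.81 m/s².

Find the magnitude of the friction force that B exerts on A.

Between the blocks, N₁ = m_A g = 1030 N.
So the A–B interface can sustain at most μ_s N₁ = 381.1 N of static friction.
Since P = 526 N > 381.1 N, A slides on B; the A–B friction is kinetic: f₁ = μ_k N₁ = 0.29×1030 = 299 N.
By Newton's third law B feels 299 N forward from A. With B stationary, the floor's static friction on B balances it: f₂ = 299 N (well within μ_s(m_A+m_B)g = 466.1 N).

f ≈ 299 N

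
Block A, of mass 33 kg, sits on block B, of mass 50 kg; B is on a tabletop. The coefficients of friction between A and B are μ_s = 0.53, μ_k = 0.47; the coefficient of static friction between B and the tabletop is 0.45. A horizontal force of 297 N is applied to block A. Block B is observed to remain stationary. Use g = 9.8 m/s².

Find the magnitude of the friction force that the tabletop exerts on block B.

f ≈ 152 N

The normal force B exerts on A is simply A's weight, N₁ = 323.4 N.
Maximum static friction on A from B: μ_s N₁ = 0.53×323.4 = 171.4 N.
P = 297 N exceeds that limit, so A slips over B and the interface friction becomes kinetic: f₁ = μ_k N₁ = 0.47×323.4 = 152 N.
B experiences an equal 152 N forward from A (third law). B is in equilibrium, so the floor supplies f₂ = 152 N of static friction (limit μ_s(m_A+m_B)g = 366 N, not exceeded).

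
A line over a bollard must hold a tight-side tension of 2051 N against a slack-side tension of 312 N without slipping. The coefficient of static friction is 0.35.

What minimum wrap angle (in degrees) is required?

β_min ≈ 308°

T₂/T₁ = e^{μβ} → β = ln(T₂/T₁)/μ.
β = ln(2051/312)/0.35 = 1.883/0.35 = 5.38 rad.
In degrees: β = 5.38 × 180/π = 308°.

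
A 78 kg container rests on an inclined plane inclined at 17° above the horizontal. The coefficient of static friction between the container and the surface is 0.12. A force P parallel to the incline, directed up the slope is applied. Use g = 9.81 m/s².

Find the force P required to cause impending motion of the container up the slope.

At impending motion up the slope, friction acts down-slope at its limit: f = μ_s N.
P is parallel to the surface, so N = m g cos θ = 732 N.
Along the incline: P = m g sin θ + μ_s N = 224 + 0.12×732 = 312 N.

P ≈ 312 N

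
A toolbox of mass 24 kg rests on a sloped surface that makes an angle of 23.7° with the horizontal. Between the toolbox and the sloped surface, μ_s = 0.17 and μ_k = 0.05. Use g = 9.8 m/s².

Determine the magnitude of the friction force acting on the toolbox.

Perpendicular to the surface, N = m g cos θ = 24·9.8·cos 23.7° = 215.4 N.
For equilibrium along the incline, friction must balance the weight component: f = m g sin θ = 94.54 N up the slope.
Static friction can supply at most μ_s N = 36.61 N.
|94.54| exceeds 36.61 N, so the toolbox slips down-slope; friction is kinetic, f = μ_k N = 0.05×215.4 = 10.8 N.

f ≈ 10.8 N (up the incline)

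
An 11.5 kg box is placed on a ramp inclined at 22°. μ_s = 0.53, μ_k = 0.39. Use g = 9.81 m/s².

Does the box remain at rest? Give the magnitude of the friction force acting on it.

N = m g cos θ = 105 N.
Down-slope weight component: m g sin θ = 42.3 N.
μ_s N = 55.4 N.
42.3 ≤ 55.4 N, so it stays put; friction = 42.3 N.

f ≈ 42.3 N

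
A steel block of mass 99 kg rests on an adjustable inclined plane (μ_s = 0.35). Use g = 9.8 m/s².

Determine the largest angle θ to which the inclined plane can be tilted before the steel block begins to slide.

θ_max ≈ 19.3°

At the slip threshold, m g sin θ = μ_s · m g cos θ, so tan θ = μ_s.
θ_max = arctan(0.35) = 19.3°.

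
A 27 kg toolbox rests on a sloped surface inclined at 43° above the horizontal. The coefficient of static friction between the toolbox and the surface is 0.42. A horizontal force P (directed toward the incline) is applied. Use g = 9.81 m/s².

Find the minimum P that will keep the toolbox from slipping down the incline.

P_min ≈ 97.5 N

The toolbox tends to slide down (tan θ > μ_s), so at the point of impending slip friction acts up-slope at its limit: f = μ_s N.
Perpendicular to the incline: N = m g cos θ + P sin θ.
Along the incline: P cos θ + μ_s N = m g sin θ, i.e. P cos θ + μ_s (m g cos θ + P sin θ) = m g sin θ.
Solving, P (cos θ + μ_s sin θ) = m g (sin θ − μ_s cos θ), so P = 265×0.3748/1.018 = 97.5 N.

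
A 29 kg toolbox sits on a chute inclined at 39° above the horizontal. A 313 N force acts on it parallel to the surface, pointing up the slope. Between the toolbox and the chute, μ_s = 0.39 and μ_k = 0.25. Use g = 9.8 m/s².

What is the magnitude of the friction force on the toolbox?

Normal force: N = m g cos θ = 29 × 9.8 × cos 39° = 220.9 N.
Parallel to the incline, ΣF = 0 gives f = m g sin θ − P = 178.9 − 313 = -134.1 N (up-slope positive).
Static friction can supply at most μ_s N = 86.14 N.
|-134.1| exceeds 86.14 N, so the toolbox slips up-slope; friction is kinetic, f = μ_k N = 0.25×220.9 = 55.2 N.

f ≈ 55.2 N (down the incline)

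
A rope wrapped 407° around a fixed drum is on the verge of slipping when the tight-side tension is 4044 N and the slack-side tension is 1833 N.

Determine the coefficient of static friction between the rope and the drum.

T₂/T₁ = e^{μβ} → μ = ln(T₂/T₁)/β.
β = 407° = 7.103 rad.
μ = ln(4044/1833)/7.103 = ln(2.206)/7.103 = 0.111.

μ ≈ 0.111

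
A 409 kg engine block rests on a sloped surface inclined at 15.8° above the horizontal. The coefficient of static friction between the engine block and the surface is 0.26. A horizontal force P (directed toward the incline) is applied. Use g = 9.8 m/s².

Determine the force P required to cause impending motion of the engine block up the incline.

P ≈ 2350 N

At impending motion up the slope, friction acts down-slope at its limit: f = μ_s N.
Perpendicular to the incline: N = m g cos θ + P sin θ.
Along the incline: P cos θ = m g sin θ + μ_s N = m g sin θ + μ_s (m g cos θ + P sin θ).
Solving, P (cos θ − μ_s sin θ) = m g (sin θ + μ_s cos θ), so P = 409×9.8×(sin 15.8° + 0.26 cos 15.8°)/(cos 15.8° − 0.26 sin 15.8°) = 4010×0.5225/0.8914 = 2350 N.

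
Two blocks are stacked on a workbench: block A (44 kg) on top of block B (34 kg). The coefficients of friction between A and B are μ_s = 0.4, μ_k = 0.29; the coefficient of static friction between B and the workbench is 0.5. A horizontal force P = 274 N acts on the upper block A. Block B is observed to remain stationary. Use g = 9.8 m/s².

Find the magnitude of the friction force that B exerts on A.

f ≈ 125 N

Between the blocks, N₁ = m_A g = 431.2 N.
So the A–B interface can sustain at most μ_s N₁ = 172.5 N of static friction.
P = 274 N exceeds that limit, so A slips over B and the interface friction becomes kinetic: f₁ = μ_k N₁ = 0.29×431.2 = 125 N.
By Newton's third law B feels 125 N forward from A. With B stationary, the floor's static friction on B balances it: f₂ = 125 N (well within μ_s(m_A+m_B)g = 382.2 N).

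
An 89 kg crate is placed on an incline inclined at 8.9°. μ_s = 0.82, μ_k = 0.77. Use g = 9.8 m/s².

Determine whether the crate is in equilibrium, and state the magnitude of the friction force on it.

N = m g cos θ = 862 N.
Down-slope weight component: m g sin θ = 135 N.
μ_s N = 707 N.
135 ≤ 707 N, so it stays put; friction = 135 N.

f ≈ 135 N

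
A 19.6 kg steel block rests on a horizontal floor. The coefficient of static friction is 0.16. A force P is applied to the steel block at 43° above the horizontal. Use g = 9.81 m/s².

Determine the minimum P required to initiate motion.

P ≈ 36.6 N

N = m g − P sin α (the pull lifts the steel block).
At impending slip, P cos α = μ_s N = μ_s (m g − P sin α).
Solving: P (cos α + μ_s sin α) = μ_s m g → P = 0.16×192/(cos 43° + 0.16 sin 43°) = 30.8/0.8405 = 36.6 N.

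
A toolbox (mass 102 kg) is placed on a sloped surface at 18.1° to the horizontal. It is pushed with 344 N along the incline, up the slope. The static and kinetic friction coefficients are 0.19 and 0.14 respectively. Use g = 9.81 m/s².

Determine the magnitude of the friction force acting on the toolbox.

Perpendicular to the surface, N = m g cos θ = 102·9.81·cos 18.1° = 951.1 N.
Parallel to the incline, ΣF = 0 gives f = m g sin θ − P = 310.9 − 344 = -33.13 N (up-slope positive).
Maximum static friction available: μ_s N = 0.19 × 951.1 = 180.7 N.
Since |-33.13| ≤ 180.7 N, static friction is sufficient; f equals the required value, not μ_s N.

f ≈ 33.1 N (down the incline)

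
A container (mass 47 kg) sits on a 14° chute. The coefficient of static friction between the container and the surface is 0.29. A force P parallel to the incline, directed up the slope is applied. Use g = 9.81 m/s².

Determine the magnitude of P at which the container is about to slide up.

At impending motion up the slope, friction acts down-slope at its limit: f = μ_s N.
P is parallel to the surface, so N = m g cos θ = 447 N.
Along the incline: P = m g sin θ + μ_s N = 112 + 0.29×447 = 241 N.

P ≈ 241 N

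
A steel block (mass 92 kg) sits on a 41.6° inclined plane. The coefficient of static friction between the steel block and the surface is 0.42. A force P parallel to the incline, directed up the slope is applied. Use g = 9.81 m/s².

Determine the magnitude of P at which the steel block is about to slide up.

P ≈ 883 N

At impending motion up the slope, friction acts down-slope at its limit: f = μ_s N.
P is parallel to the surface, so N = m g cos θ = 675 N.
Along the incline: P = m g sin θ + μ_s N = 599 + 0.42×675 = 883 N.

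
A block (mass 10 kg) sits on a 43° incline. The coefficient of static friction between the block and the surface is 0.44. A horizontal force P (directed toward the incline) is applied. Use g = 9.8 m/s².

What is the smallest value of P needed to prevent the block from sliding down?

P_min ≈ 34.2 N

The block tends to slide down (tan θ > μ_s), so at the point of impending slip friction acts up-slope at its limit: f = μ_s N.
Perpendicular to the incline: N = m g cos θ + P sin θ.
Along the incline: P cos θ + μ_s N = m g sin θ, i.e. P cos θ + μ_s (m g cos θ + P sin θ) = m g sin θ.
Solving, P (cos θ + μ_s sin θ) = m g (sin θ − μ_s cos θ), so P = 98×0.3602/1.031 = 34.2 N.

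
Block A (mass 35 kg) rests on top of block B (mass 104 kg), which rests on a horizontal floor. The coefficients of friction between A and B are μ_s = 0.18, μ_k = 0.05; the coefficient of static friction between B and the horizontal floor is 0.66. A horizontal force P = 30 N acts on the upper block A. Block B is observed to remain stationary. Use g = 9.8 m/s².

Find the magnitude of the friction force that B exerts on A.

The normal force B exerts on A is simply A's weight, N₁ = 343 N.
So the A–B interface can sustain at most μ_s N₁ = 61.74 N of static friction.
P = 30 N is within that limit, so A and B move together (both at rest); the A–B friction is simply f₁ = P = 30 N.
By Newton's third law B feels 30 N forward from A. With B stationary, the floor's static friction on B balances it: f₂ = 30 N (well within μ_s(m_A+m_B)g = 899.1 N).

f ≈ 30 N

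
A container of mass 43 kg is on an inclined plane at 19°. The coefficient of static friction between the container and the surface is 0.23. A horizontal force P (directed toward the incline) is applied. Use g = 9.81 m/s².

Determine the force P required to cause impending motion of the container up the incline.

At impending motion up the slope, friction acts down-slope at its limit: f = μ_s N.
Perpendicular to the incline: N = m g cos θ + P sin θ.
Along the incline: P cos θ = m g sin θ + μ_s N = m g sin θ + μ_s (m g cos θ + P sin θ).
Solving, P (cos θ − μ_s sin θ) = m g (sin θ + μ_s cos θ), so P = 43×9.81×(sin 19° + 0.23 cos 19°)/(cos 19° − 0.23 sin 19°) = 422×0.543/0.8706 = 263 N.

P ≈ 263 N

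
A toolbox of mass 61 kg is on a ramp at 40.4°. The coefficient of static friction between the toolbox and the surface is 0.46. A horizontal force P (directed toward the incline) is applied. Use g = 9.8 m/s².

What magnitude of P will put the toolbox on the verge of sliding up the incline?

At impending motion up the slope, friction acts down-slope at its limit: f = μ_s N.
Perpendicular to the incline: N = m g cos θ + P sin θ.
Along the incline: P cos θ = m g sin θ + μ_s N = m g sin θ + μ_s (m g cos θ + P sin θ).
Solving, P (cos θ − μ_s sin θ) = m g (sin θ + μ_s cos θ), so P = 61×9.8×(sin 40.4° + 0.46 cos 40.4°)/(cos 40.4° − 0.46 sin 40.4°) = 598×0.9984/0.4634 = 1290 N.

P ≈ 1290 N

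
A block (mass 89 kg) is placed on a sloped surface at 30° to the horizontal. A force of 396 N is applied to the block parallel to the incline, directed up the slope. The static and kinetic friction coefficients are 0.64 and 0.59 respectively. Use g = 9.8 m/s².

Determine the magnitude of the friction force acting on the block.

Perpendicular to the surface, N = m g cos θ = 89·9.8·cos 30° = 755.3 N.
For equilibrium along the incline the friction force must supply f = m g sin θ − P = 436.1 − 396 = 40.1 N (positive meaning up-slope).
Maximum static friction available: μ_s N = 0.64 × 755.3 = 483.4 N.
Since |40.1| ≤ 483.4 N, static friction is sufficient; f equals the required value, not μ_s N.

f ≈ 40.1 N (up the incline)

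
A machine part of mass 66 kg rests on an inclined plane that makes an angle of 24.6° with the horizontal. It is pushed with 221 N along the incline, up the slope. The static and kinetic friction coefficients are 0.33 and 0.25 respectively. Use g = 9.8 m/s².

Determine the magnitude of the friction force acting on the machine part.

Normal force: N = m g cos θ = 66 × 9.8 × cos 24.6° = 588.1 N.
Parallel to the incline, ΣF = 0 gives f = m g sin θ − P = 269.3 − 221 = 48.25 N (up-slope positive).
The static-friction ceiling is μ_s N = 0.33 × 588.1 = 194.1 N.
Since |48.25| ≤ 194.1 N, static friction is sufficient; f equals the required value, not μ_s N.

f ≈ 48.3 N (up the incline)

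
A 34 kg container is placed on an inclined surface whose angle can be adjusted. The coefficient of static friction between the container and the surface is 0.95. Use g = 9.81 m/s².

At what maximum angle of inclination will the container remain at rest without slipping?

At the slip threshold, m g sin θ = μ_s · m g cos θ, so tan θ = μ_s.
θ_max = arctan(0.95) = 43.5°.

θ_max ≈ 43.5°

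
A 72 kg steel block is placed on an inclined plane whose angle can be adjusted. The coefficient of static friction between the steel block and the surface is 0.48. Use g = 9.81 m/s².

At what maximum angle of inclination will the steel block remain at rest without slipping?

At the slip threshold, m g sin θ = μ_s · m g cos θ, so tan θ = μ_s.
θ_max = arctan(0.48) = 25.6°.

θ_max ≈ 25.6°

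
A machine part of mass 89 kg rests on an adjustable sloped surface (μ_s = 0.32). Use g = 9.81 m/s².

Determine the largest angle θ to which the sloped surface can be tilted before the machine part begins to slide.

θ_max ≈ 17.7°

At the slip threshold, m g sin θ = μ_s · m g cos θ, so tan θ = μ_s.
θ_max = arctan(0.32) = 17.7°.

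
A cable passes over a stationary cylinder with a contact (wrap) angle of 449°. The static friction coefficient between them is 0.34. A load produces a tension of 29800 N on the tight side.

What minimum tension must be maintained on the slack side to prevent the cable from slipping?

Capstan equation at impending slip: T_tight/T_slack = e^{μβ}.
β = 449° = 7.837 rad; e^{μβ} = e^{0.34×7.837} = 14.36.
T_slack = T_tight / e^{μβ} = 29800 / 14.36 = 2080 N.

T_min ≈ 2080 N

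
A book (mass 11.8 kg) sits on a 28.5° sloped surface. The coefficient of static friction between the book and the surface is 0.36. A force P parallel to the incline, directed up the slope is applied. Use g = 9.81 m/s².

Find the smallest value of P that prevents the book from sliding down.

The book tends to slide down (tan θ > μ_s), so at the point of impending slip friction acts up-slope at its limit: f = μ_s N.
P is parallel to the surface, so N = m g cos θ = 102 N.
Along the incline: P + μ_s N = m g sin θ, so P = 55.2 − 0.36×102 = 18.6 N.

P_min ≈ 18.6 N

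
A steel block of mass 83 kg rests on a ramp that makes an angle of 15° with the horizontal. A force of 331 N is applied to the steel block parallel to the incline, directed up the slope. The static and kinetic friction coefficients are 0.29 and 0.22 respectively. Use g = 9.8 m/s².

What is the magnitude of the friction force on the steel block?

f ≈ 120 N (down the incline)

The normal reaction is N = m g cos θ = 785.7 N.
The friction needed for equilibrium is m g sin θ − P = 210.5 − 331 = -120.5 N, measured positive up-slope.
Static friction can supply at most μ_s N = 227.8 N.
Since |-120.5| ≤ 227.8 N, no slip — friction simply equals what equilibrium demands.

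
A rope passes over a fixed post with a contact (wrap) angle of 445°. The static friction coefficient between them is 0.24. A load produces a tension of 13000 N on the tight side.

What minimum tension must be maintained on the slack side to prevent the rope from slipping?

T_min ≈ 2020 N

Capstan equation at impending slip: T_tight/T_slack = e^{μβ}.
β = 445° = 7.767 rad; e^{μβ} = e^{0.24×7.767} = 6.45.
T_slack = T_tight / e^{μβ} = 13000 / 6.45 = 2020 N.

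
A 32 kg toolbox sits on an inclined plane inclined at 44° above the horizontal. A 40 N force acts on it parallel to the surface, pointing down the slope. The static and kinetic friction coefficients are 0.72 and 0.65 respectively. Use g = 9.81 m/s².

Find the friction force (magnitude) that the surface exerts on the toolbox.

f ≈ 147 N (up the incline)

Perpendicular to the surface, N = m g cos θ = 32·9.81·cos 44° = 225.8 N.
For equilibrium along the incline the friction force must supply f = m g sin θ + P = 218.1 + 40 = 258.1 N (positive meaning up-slope).
Maximum static friction available: μ_s N = 0.72 × 225.8 = 162.6 N.
|258.1| exceeds 162.6 N, so the toolbox slips down-slope; friction is kinetic, f = μ_k N = 0.65×225.8 = 147 N.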